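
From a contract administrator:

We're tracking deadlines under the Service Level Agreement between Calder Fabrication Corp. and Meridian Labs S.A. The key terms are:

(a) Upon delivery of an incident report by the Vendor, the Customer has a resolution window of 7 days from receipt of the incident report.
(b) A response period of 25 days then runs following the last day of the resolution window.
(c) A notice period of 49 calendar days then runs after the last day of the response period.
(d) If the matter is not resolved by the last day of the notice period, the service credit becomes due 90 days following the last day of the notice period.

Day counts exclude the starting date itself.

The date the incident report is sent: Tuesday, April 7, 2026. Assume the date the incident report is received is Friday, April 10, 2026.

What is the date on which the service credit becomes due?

The last day of the resolution window: 7 calendar days after April 10, 2026 is April 17, 2026.
The last day of the response period: April 17, 2026 + 25 days = May 12, 2026.
Adding 49 calendar days to May 12, 2026 gives June 30, 2026, which is the last day of the notice period.
Adding 90 calendar days to June 30, 2026 gives September 28, 2026, which is the date on which the service credit becomes due.

September 28, 2026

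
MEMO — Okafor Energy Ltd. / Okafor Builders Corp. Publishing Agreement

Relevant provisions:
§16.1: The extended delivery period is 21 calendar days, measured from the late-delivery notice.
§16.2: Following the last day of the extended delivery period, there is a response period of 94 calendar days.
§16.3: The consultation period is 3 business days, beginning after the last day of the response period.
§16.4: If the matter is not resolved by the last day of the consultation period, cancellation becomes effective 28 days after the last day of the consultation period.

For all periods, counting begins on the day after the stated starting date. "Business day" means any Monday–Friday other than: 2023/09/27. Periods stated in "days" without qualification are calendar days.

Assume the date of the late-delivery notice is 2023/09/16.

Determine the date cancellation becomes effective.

2024/02/09

The last day of the extended delivery period: 2023/09/16 + 21 days = 2023/10/07.
The last day of the response period: 94 calendar days after 2023/10/07 is 2024/01/09.
From Tuesday, 2024/01/09, 3 business days (Jan 10, Jan 11, Jan 12, skipping weekends) brings us to Friday, 2024/01/12, which is the last day of the consultation period.
The date cancellation becomes effective: 28 calendar days after 2024/01/12 is 2024/02/09.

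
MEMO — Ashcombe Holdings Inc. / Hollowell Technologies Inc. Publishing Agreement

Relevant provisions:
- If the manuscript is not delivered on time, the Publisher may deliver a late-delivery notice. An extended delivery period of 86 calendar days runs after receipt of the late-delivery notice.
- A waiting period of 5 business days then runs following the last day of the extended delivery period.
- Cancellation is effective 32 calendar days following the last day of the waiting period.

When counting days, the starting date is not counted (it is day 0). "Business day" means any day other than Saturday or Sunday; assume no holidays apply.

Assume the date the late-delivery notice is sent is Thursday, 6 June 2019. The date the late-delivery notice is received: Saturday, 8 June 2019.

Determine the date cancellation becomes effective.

The last day of the extended delivery period: 86 calendar days after 8 June 2019 is 2 September 2019.
The last day of the waiting period: counting 5 business days from Monday, 2 September 2019 (Sep 3, Sep 4, Sep 5, Sep 6, Sep 9, skipping weekends) reaches Monday, 9 September 2019.
The date cancellation becomes effective: 32 calendar days after 9 September 2019 is 11 October 2019.

11 October 2019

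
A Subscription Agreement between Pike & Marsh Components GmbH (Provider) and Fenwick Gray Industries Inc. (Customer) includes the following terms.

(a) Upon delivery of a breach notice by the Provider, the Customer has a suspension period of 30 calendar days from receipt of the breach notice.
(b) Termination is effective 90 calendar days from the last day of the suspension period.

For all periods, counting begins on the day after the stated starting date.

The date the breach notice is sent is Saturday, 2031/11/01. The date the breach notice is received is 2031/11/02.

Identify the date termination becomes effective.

The last day of the suspension period: 30 calendar days after 2031/11/02 is 2031/12/02.
The date termination becomes effective: 90 calendar days after 2031/12/02 is 2032/03/01.

2032/03/01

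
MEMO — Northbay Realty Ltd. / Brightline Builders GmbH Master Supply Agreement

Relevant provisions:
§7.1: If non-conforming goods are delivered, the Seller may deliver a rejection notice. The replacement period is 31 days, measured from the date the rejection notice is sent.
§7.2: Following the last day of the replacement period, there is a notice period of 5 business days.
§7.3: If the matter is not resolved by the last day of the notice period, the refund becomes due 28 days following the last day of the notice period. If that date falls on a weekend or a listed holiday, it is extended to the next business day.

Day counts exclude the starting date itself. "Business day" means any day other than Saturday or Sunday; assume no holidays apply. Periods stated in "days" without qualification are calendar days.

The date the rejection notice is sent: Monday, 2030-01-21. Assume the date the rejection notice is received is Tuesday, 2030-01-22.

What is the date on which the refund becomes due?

Adding 31 calendar days to 2030-01-21 gives 2030-02-21, which is the last day of the replacement period.
The last day of the notice period: counting 5 business days from Thursday, 2030-02-21 (Feb 22, Feb 25, Feb 26, Feb 27, Feb 28, skipping weekends) reaches Thursday, 2030-02-28.
Adding 28 calendar days to 2030-02-28 gives 2030-03-28, which is the date on which the refund becomes due. 2030-03-28 is a Thursday, so no roll-forward applies.

2030-03-28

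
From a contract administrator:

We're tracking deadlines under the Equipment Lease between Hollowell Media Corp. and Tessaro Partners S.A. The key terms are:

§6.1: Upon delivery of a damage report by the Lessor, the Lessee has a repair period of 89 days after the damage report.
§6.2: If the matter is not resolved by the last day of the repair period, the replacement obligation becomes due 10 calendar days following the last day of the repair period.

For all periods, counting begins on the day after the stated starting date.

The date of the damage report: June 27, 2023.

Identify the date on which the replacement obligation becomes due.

The last day of the repair period: June 27, 2023 + 89 days = September 24, 2023.
The date on which the replacement obligation becomes due: 10 calendar days after September 24, 2023 is October 4, 2023.

October 4, 2023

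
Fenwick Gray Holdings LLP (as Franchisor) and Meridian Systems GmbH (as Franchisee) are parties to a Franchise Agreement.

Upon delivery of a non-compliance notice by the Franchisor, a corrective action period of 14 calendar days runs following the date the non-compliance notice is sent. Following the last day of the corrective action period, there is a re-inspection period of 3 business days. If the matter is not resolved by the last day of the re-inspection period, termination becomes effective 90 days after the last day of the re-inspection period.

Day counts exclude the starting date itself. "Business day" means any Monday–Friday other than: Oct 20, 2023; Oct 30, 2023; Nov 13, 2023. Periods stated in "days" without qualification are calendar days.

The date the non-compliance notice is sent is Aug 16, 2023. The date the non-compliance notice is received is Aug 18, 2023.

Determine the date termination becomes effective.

The last day of the corrective action period: Aug 16, 2023 + 14 days = Aug 30, 2023.
From Wednesday, Aug 30, 2023, 3 business days (Aug 31, Sep 1, Sep 4, skipping weekends) brings us to Monday, Sep 4, 2023, which is the last day of the re-inspection period.
The date termination becomes effective: Sep 4, 2023 + 90 days = Dec 3, 2023.

Dec 3, 2023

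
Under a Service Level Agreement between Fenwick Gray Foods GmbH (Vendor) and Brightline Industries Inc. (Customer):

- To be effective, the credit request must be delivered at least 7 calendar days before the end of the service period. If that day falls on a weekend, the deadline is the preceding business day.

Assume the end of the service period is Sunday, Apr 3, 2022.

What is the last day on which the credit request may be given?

Mar 25, 2022

Counting back 7 calendar days from Apr 3, 2022 gives Mar 27, 2022. That is a Sunday, so the deadline moves back to Friday, Mar 25, 2022.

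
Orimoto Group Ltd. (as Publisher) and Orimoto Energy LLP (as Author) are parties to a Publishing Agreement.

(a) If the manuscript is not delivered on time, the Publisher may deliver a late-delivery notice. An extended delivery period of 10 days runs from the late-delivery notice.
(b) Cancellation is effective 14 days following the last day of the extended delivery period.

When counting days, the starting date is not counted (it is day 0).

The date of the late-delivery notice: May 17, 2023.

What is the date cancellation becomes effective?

Adding 10 calendar days to May 17, 2023 gives May 27, 2023, which is the last day of the extended delivery period.
Adding 14 calendar days to May 27, 2023 gives June 10, 2023, which is the date cancellation becomes effective.

June 10, 2023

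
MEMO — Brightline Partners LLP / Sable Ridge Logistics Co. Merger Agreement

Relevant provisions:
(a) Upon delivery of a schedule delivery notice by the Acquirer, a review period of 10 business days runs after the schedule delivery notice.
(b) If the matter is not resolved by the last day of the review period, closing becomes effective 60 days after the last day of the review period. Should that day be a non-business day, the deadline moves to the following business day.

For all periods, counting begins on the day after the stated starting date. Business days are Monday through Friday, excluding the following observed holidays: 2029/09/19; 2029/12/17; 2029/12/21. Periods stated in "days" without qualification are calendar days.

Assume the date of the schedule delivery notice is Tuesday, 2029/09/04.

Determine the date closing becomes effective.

2029/11/19

The last day of the review period: counting 10 business days from Tuesday, 2029/09/04 (Sep 5, Sep 6, Sep 7, Sep 10, Sep 11, Sep 12, Sep 13, Sep 14, Sep 17, Sep 18, skipping weekends) reaches Tuesday, 2029/09/18.
The date closing becomes effective: 60 calendar days after 2029/09/18 is 2029/11/17. That falls on a Saturday, so it rolls to the next business day, Monday, 2029/11/19.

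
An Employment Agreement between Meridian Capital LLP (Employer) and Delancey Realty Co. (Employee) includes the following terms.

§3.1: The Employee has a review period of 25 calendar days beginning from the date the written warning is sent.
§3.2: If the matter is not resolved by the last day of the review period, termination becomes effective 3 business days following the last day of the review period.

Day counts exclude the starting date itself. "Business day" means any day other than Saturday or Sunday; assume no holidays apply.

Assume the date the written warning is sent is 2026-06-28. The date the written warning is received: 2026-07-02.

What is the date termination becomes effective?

The last day of the review period: 2026-06-28 + 25 days = 2026-07-23.
From Thursday, 2026-07-23, 3 business days (Jul 24, Jul 27, Jul 28, skipping weekends) brings us to Tuesday, 2026-07-28, which is the date termination becomes effective.

2026-07-28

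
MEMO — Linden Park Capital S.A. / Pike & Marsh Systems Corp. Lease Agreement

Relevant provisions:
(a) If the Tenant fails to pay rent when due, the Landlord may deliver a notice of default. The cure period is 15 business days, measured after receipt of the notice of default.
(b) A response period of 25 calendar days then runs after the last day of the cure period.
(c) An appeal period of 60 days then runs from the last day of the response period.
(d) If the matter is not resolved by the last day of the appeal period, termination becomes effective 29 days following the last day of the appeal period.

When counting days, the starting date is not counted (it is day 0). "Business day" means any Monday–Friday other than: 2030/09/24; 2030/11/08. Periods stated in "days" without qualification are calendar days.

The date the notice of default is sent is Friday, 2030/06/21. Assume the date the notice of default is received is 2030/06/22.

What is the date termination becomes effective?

From Saturday, 2030/06/22, 15 business days (Jun 24, Jun 25, Jun 26, Jun 27, …, Jul 10, Jul 11, Jul 12, skipping weekends) brings us to Friday, 2030/07/12, which is the last day of the cure period.
The last day of the response period: 2030/07/12 + 25 days = 2030/08/06.
Adding 60 calendar days to 2030/08/06 gives 2030/10/05, which is the last day of the appeal period.
The date termination becomes effective: 29 calendar days after 2030/10/05 is 2030/11/03.

2030/11/03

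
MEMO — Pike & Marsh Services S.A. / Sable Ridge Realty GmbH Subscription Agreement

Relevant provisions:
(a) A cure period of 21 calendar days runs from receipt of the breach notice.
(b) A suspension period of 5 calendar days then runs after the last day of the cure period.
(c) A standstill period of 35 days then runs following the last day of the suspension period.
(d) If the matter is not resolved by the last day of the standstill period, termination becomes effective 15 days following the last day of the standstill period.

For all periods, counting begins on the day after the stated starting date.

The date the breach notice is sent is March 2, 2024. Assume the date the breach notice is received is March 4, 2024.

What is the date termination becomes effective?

May 19, 2024

Adding 21 calendar days to March 4, 2024 gives March 25, 2024, which is the last day of the cure period.
The last day of the suspension period: 5 calendar days after March 25, 2024 is March 30, 2024.
The last day of the standstill period: March 30, 2024 + 35 days = May 4, 2024.
Adding 15 calendar days to May 4, 2024 gives May 19, 2024, which is the date termination becomes effective.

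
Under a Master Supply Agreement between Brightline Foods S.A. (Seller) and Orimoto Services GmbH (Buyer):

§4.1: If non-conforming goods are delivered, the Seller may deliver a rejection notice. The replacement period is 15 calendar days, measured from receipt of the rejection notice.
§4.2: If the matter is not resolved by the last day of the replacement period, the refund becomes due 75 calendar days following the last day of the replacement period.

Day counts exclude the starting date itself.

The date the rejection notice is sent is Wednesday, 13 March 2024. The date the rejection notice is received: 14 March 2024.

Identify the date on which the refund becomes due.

12 June 2024

The last day of the replacement period: 15 calendar days after 14 March 2024 is 29 March 2024.
The date on which the refund becomes due: 75 calendar days after 29 March 2024 is 12 June 2024.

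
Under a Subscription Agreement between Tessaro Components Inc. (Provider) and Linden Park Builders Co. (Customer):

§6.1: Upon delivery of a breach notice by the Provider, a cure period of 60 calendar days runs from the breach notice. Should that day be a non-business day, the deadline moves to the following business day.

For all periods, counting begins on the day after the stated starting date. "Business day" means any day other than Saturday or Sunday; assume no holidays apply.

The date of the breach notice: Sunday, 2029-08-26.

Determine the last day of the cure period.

Adding 60 calendar days to 2029-08-26 gives 2029-10-25, which is the last day of the cure period. 2029-10-25 is a Thursday, so no roll-forward applies.

2029-10-25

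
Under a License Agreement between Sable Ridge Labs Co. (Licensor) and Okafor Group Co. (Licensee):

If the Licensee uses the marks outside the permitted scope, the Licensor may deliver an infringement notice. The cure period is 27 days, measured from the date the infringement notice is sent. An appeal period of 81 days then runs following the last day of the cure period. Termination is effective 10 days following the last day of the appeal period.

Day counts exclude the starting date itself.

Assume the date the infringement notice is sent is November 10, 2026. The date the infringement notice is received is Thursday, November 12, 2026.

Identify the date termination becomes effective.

Adding 27 calendar days to November 10, 2026 gives December 7, 2026, which is the last day of the cure period.
Adding 81 calendar days to December 7, 2026 gives February 26, 2027, which is the last day of the appeal period.
Adding 10 calendar days to February 26, 2027 gives March 8, 2027, which is the date termination becomes effective.

March 8, 2027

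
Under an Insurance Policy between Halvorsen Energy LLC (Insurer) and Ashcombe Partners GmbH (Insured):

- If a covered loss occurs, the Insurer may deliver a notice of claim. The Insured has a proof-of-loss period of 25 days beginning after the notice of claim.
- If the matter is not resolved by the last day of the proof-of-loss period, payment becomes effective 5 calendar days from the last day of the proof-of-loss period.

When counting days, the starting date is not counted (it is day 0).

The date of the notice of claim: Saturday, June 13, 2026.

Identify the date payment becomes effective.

The last day of the proof-of-loss period: 25 calendar days after June 13, 2026 is July 8, 2026.
The date payment becomes effective: July 8, 2026 + 5 days = July 13, 2026.

July 13, 2026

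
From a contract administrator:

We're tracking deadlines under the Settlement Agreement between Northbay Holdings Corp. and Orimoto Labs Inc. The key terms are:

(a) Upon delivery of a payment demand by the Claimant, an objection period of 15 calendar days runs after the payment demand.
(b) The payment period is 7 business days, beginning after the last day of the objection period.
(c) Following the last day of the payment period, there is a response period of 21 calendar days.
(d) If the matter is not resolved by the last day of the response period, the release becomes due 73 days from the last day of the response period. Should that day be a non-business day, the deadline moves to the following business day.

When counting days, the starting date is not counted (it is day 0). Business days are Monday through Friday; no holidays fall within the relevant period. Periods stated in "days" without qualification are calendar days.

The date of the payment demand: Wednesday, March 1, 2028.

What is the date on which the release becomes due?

The last day of the objection period: 15 calendar days after March 1, 2028 is March 16, 2028.
The last day of the payment period: 7 business days after Thursday, March 16, 2028, skipping weekends — Mar 17, Mar 20, Mar 21, Mar 22, Mar 23, Mar 24, Mar 27 — lands on Monday, March 27, 2028.
Adding 21 calendar days to March 27, 2028 gives April 17, 2028, which is the last day of the response period.
Adding 73 calendar days to April 17, 2028 gives June 29, 2028, which is the date on which the release becomes due. June 29, 2028 is a Thursday, so no roll-forward applies.

June 29, 2028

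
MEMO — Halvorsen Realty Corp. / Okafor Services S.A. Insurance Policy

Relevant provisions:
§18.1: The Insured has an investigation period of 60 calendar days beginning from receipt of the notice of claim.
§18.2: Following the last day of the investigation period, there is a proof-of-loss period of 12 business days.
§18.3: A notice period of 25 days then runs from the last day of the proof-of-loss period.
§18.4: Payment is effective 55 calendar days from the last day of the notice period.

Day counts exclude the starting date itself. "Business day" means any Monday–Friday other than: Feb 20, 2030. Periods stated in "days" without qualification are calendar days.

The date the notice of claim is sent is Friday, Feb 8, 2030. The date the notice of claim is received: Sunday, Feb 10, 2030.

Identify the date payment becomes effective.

Adding 60 calendar days to Feb 10, 2030 gives Apr 11, 2030, which is the last day of the investigation period.
From Thursday, Apr 11, 2030, 12 business days (Apr 12, Apr 15, Apr 16, Apr 17, …, Apr 25, Apr 26, Apr 29, skipping weekends) brings us to Monday, Apr 29, 2030, which is the last day of the proof-of-loss period.
The last day of the notice period: 25 calendar days after Apr 29, 2030 is May 24, 2030.
The date payment becomes effective: May 24, 2030 + 55 days = Jul 18, 2030.

Jul 18, 2030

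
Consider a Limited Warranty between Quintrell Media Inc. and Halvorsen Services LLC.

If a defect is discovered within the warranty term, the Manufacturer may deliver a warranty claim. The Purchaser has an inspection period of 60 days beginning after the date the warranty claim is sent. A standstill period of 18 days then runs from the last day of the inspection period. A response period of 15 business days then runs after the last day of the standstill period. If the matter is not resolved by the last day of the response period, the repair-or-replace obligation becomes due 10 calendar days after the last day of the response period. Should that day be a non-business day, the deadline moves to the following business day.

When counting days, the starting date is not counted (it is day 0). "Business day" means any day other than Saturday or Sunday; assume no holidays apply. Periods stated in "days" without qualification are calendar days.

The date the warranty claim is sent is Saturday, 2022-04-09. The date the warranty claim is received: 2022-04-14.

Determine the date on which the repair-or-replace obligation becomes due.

2022-07-25

The last day of the inspection period: 2022-04-09 + 60 days = 2022-06-08.
The last day of the standstill period: 18 calendar days after 2022-06-08 is 2022-06-26.
The last day of the response period: 15 business days after Sunday, 2022-06-26, skipping weekends — Jun 27, Jun 28, Jun 29, Jun 30, …, Jul 13, Jul 14, Jul 15 — lands on Friday, 2022-07-15.
Adding 10 calendar days to 2022-07-15 gives 2022-07-25, which is the date on which the repair-or-replace obligation becomes due. 2022-07-25 is a Monday, so no roll-forward applies.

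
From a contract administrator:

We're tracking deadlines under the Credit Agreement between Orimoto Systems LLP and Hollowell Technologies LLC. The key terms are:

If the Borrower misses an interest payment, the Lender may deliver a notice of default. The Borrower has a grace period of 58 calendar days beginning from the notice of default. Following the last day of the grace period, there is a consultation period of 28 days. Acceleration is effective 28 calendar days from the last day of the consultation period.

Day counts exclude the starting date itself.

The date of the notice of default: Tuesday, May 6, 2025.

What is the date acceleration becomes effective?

Aug 28, 2025

The last day of the grace period: May 6, 2025 + 58 days = Jul 3, 2025.
The last day of the consultation period: 28 calendar days after Jul 3, 2025 is Jul 31, 2025.
Adding 28 calendar days to Jul 31, 2025 gives Aug 28, 2025, which is the date acceleration becomes effective.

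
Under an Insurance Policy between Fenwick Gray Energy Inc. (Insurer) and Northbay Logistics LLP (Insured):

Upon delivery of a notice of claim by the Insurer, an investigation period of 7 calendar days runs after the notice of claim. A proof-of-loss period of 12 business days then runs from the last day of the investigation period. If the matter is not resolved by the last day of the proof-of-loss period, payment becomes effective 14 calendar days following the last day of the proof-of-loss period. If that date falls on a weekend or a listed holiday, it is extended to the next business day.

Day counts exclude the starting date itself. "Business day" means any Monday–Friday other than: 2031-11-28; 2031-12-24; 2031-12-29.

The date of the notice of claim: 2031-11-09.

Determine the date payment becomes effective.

2031-12-17

Adding 7 calendar days to 2031-11-09 gives 2031-11-16, which is the last day of the investigation period.
The last day of the proof-of-loss period: counting 12 business days from Sunday, 2031-11-16 (Nov 17, Nov 18, Nov 19, Nov 20, …, Dec 1, Dec 2, Dec 3, skipping weekends and the listed holiday on Nov 28) reaches Wednesday, 2031-12-03.
The date payment becomes effective: 2031-12-03 + 14 days = 2031-12-17. 2031-12-17 is a Wednesday and is not a listed holiday, so no roll-forward applies.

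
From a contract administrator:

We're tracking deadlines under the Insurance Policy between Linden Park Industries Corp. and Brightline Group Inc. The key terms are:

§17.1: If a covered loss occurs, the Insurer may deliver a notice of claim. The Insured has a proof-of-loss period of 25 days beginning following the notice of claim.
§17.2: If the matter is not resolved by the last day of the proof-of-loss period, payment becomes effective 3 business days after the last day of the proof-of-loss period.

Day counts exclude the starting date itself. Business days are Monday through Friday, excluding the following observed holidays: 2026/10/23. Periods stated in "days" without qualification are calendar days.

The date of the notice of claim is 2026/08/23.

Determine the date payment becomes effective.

Adding 25 calendar days to 2026/08/23 gives 2026/09/17, which is the last day of the proof-of-loss period.
The date payment becomes effective: counting 3 business days from Thursday, 2026/09/17 (Sep 18, Sep 21, Sep 22, skipping weekends) reaches Tuesday, 2026/09/22.

2026/09/22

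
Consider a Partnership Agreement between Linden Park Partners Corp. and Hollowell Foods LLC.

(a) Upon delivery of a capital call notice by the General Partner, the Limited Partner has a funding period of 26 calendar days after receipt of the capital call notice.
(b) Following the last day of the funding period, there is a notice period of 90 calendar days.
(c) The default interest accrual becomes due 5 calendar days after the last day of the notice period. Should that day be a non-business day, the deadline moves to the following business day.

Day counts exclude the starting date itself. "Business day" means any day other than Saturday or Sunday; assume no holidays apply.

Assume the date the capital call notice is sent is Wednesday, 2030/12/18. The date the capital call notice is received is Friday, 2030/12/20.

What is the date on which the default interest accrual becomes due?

The last day of the funding period: 26 calendar days after 2030/12/20 is 2031/01/15.
The last day of the notice period: 2031/01/15 + 90 days = 2031/04/15.
The date on which the default interest accrual becomes due: 2031/04/15 + 5 days = 2031/04/20. That falls on a Sunday, so it rolls to the next business day, Monday, 2031/04/21.

2031/04/21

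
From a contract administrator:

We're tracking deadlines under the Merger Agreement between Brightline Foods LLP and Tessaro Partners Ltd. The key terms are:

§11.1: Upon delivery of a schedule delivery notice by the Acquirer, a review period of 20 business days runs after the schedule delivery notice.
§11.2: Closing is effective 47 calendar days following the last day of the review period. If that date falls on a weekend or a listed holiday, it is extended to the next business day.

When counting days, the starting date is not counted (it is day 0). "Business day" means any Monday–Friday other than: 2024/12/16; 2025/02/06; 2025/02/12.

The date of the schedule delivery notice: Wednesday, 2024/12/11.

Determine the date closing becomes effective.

The last day of the review period: 20 business days after Wednesday, 2024/12/11, skipping weekends and the listed holiday on Dec 16 — Dec 12, Dec 13, Dec 17, Dec 18, …, Jan 7, Jan 8, Jan 9 — lands on Thursday, 2025/01/09.
The date closing becomes effective: 47 calendar days after 2025/01/09 is 2025/02/25. 2025/02/25 is a Tuesday and is not a listed holiday, so no roll-forward applies.

2025/02/25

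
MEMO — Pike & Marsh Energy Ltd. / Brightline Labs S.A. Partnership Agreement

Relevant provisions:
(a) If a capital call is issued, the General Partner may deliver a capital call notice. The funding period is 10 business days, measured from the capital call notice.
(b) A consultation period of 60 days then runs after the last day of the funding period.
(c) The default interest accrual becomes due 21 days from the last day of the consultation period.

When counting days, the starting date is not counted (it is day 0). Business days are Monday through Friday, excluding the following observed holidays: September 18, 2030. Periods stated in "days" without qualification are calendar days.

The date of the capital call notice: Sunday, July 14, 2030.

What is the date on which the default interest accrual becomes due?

From Sunday, July 14, 2030, 10 business days (Jul 15, Jul 16, Jul 17, Jul 18, Jul 19, Jul 22, Jul 23, Jul 24, Jul 25, Jul 26, skipping weekends) brings us to Friday, July 26, 2030, which is the last day of the funding period.
The last day of the consultation period: July 26, 2030 + 60 days = September 24, 2030.
Adding 21 calendar days to September 24, 2030 gives October 15, 2030, which is the date on which the default interest accrual becomes due.

October 15, 2030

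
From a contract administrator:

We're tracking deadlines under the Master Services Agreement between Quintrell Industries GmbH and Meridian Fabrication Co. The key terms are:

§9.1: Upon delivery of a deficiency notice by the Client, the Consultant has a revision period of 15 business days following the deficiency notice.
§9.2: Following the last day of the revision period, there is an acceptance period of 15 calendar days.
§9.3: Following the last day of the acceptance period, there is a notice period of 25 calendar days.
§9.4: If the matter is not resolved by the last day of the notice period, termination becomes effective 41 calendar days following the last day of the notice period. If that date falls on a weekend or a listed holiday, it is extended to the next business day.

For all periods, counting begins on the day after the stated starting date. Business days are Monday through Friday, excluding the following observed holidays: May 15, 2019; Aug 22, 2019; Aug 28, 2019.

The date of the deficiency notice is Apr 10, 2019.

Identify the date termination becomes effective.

The last day of the revision period: 15 business days after Wednesday, Apr 10, 2019, skipping weekends — Apr 11, Apr 12, Apr 15, Apr 16, …, Apr 29, Apr 30, May 1 — lands on Wednesday, May 1, 2019.
The last day of the acceptance period: May 1, 2019 + 15 days = May 16, 2019.
Adding 25 calendar days to May 16, 2019 gives Jun 10, 2019, which is the last day of the notice period.
Adding 41 calendar days to Jun 10, 2019 gives Jul 21, 2019, which is the date termination becomes effective. That falls on a Sunday, so it rolls to the next business day, Monday, Jul 22, 2019.

Jul 22, 2019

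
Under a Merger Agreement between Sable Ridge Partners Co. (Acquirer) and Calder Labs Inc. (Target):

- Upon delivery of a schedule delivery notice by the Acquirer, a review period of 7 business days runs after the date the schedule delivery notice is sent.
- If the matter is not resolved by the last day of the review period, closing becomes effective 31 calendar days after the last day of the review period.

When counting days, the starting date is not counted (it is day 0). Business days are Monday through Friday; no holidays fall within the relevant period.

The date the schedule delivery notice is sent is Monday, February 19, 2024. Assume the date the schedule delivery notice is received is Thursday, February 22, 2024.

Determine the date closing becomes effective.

March 30, 2024

From Monday, February 19, 2024, 7 business days (Feb 20, Feb 21, Feb 22, Feb 23, Feb 26, Feb 27, Feb 28, skipping weekends) brings us to Wednesday, February 28, 2024, which is the last day of the review period.
The date closing becomes effective: February 28, 2024 + 31 days = March 30, 2024.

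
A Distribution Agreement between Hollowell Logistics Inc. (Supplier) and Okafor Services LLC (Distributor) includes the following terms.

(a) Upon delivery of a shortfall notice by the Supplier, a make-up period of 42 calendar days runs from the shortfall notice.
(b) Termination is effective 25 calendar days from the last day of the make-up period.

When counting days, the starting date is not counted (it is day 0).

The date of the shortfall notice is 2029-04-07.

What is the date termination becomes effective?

2029-06-13

The last day of the make-up period: 2029-04-07 + 42 days = 2029-05-19.
The date termination becomes effective: 25 calendar days after 2029-05-19 is 2029-06-13.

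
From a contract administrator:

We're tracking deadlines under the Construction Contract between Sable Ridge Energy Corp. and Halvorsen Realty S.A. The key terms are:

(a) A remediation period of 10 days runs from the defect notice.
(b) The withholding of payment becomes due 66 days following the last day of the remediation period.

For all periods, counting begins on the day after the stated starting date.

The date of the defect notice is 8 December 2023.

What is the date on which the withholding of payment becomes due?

22 February 2024

The last day of the remediation period: 10 calendar days after 8 December 2023 is 18 December 2023.
Adding 66 calendar days to 18 December 2023 gives 22 February 2024, which is the date on which the withholding of payment becomes due.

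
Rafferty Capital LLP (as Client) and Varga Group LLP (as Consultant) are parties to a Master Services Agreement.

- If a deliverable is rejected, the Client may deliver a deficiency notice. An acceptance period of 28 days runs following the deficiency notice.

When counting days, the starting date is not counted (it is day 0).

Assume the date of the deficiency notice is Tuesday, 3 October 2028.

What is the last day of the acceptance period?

31 October 2028

The last day of the acceptance period: 3 October 2028 + 28 days = 31 October 2028.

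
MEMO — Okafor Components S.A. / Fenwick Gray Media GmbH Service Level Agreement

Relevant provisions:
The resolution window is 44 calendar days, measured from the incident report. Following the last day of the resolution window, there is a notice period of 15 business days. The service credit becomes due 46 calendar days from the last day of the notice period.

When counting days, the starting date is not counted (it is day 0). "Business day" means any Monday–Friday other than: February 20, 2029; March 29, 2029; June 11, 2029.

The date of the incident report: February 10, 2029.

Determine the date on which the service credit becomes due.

June 2, 2029

Adding 44 calendar days to February 10, 2029 gives March 26, 2029, which is the last day of the resolution window.
The last day of the notice period: counting 15 business days from Monday, March 26, 2029 (Mar 27, Mar 28, Mar 30, Apr 2, …, Apr 13, Apr 16, Apr 17, skipping weekends and the listed holiday on Mar 29) reaches Tuesday, April 17, 2029.
Adding 46 calendar days to April 17, 2029 gives June 2, 2029, which is the date on which the service credit becomes due.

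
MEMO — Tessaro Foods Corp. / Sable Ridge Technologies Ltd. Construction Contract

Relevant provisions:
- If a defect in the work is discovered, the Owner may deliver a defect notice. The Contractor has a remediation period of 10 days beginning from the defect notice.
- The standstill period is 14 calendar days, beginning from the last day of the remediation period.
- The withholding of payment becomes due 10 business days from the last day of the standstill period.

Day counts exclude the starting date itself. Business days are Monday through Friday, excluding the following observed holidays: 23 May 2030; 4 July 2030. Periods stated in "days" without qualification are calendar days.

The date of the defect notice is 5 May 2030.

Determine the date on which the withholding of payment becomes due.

Adding 10 calendar days to 5 May 2030 gives 15 May 2030, which is the last day of the remediation period.
The last day of the standstill period: 15 May 2030 + 14 days = 29 May 2030.
The date on which the withholding of payment becomes due: counting 10 business days from Wednesday, 29 May 2030 (May 30, May 31, Jun 3, Jun 4, Jun 5, Jun 6, Jun 7, Jun 10, Jun 11, Jun 12, skipping weekends) reaches Wednesday, 12 June 2030.

12 June 2030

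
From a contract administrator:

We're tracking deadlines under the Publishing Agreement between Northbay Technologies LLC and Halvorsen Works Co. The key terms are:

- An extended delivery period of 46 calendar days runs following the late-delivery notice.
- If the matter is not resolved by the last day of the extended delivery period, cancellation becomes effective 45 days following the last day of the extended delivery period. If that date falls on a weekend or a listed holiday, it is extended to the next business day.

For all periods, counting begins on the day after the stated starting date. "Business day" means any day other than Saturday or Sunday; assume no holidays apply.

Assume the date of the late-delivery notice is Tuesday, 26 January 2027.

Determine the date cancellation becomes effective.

The last day of the extended delivery period: 46 calendar days after 26 January 2027 is 13 March 2027.
The date cancellation becomes effective: 13 March 2027 + 45 days = 27 April 2027. 27 April 2027 is a Tuesday, so no roll-forward applies.

27 April 2027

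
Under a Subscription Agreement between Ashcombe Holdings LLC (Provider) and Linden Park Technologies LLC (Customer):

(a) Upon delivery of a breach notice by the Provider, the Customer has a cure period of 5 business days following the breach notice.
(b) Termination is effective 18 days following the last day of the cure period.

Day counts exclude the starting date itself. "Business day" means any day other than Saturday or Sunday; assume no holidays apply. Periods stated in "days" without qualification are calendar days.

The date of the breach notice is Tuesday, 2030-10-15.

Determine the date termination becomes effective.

2030-11-09

The last day of the cure period: 5 business days after Tuesday, 2030-10-15, skipping weekends — Oct 16, Oct 17, Oct 18, Oct 21, Oct 22 — lands on Tuesday, 2030-10-22.
The date termination becomes effective: 2030-10-22 + 18 days = 2030-11-09.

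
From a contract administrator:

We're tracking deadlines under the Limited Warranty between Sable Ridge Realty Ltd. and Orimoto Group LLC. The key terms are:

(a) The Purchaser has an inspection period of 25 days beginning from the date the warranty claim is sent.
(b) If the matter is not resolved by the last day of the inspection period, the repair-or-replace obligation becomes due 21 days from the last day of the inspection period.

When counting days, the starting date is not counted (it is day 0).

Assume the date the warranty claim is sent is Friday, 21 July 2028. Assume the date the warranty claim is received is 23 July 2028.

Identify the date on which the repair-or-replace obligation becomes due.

5 September 2028

Adding 25 calendar days to 21 July 2028 gives 15 August 2028, which is the last day of the inspection period.
The date on which the repair-or-replace obligation becomes due: 21 calendar days after 15 August 2028 is 5 September 2028.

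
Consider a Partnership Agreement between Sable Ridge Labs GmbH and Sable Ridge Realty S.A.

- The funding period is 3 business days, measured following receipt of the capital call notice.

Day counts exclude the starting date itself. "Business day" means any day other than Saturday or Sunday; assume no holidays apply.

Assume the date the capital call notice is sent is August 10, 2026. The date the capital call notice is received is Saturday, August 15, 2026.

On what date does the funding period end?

August 19, 2026

The last day of the funding period: counting 3 business days from Saturday, August 15, 2026 (Aug 17, Aug 18, Aug 19, skipping weekends) reaches Wednesday, August 19, 2026.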